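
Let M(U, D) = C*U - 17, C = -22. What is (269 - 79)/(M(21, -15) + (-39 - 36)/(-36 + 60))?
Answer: -80/203 ≈ -0.39409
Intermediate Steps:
M(U, D) = -17 - 22*U (M(U, D) = -22*U - 17 = -17 - 22*U)
(269 - 79)/(M(21, -15) + (-39 - 36)/(-36 + 60)) = (269 - 79)/((-17 - 22*21) + (-39 - 36)/(-36 + 60)) = 190/((-17 - 462) - 75/24) = 190/(-479 - 75*1/24) = 190/(-479 - 25/8) = 190/(-3857/8) = 190*(-8/3857) = -80/203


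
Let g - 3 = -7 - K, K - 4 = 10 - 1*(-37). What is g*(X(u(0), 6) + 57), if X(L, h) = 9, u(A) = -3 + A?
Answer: -3630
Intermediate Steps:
K = 51 (K = 4 + (10 - 1*(-37)) = 4 + (10 + 37) = 4 + 47 = 51)
g = -55 (g = 3 + (-7 - 1*51) = 3 + (-7 - 51) = 3 - 58 = -55)
g*(X(u(0), 6) + 57) = -55*(9 + 57) = -55*66 = -3630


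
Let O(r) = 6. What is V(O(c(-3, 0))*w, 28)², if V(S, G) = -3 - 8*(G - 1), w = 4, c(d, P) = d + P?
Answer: 47961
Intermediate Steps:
c(d, P) = P + d
V(S, G) = 5 - 8*G (V(S, G) = -3 - 8*(-1 + G) = -3 - 4*(-2 + 2*G) = -3 + (8 - 8*G) = 5 - 8*G)
V(O(c(-3, 0))*w, 28)² = (5 - 8*28)² = (5 - 224)² = (-219)² = 47961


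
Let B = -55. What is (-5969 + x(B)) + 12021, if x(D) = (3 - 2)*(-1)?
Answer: 6051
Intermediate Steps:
x(D) = -1 (x(D) = 1*(-1) = -1)
(-5969 + x(B)) + 12021 = (-5969 - 1) + 12021 = -5970 + 12021 = 6051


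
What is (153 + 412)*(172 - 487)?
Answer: -177975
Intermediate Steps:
(153 + 412)*(172 - 487) = 565*(-315) = -177975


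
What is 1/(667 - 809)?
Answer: -1/142 ≈ -0.0070423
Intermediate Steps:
1/(667 - 809) = 1/(-142) = -1/142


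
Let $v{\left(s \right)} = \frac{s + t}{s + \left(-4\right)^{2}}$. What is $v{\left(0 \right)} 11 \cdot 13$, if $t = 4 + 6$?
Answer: $\frac{715}{8} \approx 89.375$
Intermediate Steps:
$t = 10$
$v{\left(s \right)} = \frac{10 + s}{16 + s}$ ($v{\left(s \right)} = \frac{s + 10}{s + \left(-4\right)^{2}} = \frac{10 + s}{s + 16} = \frac{10 + s}{16 + s}$)
$v{\left(0 \right)} 11 \cdot 13 = \frac{10 + 0}{16 + 0} \cdot 11 \cdot 13 = \frac{1}{16} \cdot 10 \cdot 11 \cdot 13 = \frac{5}{8} \cdot 11 \cdot 13 = \frac{55}{8} \cdot 13 = \frac{715}{8}$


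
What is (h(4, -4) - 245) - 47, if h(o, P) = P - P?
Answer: -292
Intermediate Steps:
h(o, P) = 0
(h(4, -4) - 245) - 47 = (0 - 245) - 47 = -245 - 47 = -292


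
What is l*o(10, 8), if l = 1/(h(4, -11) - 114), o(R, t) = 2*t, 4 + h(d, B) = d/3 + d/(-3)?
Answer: -8/59 ≈ -0.13559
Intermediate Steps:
h(d, B) = -4 (h(d, B) = -4 + (d/3 + d/(-3)) = -4 + (d*(⅓) + d*(-⅓)) = -4 + (d/3 - d/3) = -4 + 0 = -4)
l = -1/118 (l = 1/(-4 - 114) = 1/(-118) = -1/118 ≈ -0.0084746)
l*o(10, 8) = -8/59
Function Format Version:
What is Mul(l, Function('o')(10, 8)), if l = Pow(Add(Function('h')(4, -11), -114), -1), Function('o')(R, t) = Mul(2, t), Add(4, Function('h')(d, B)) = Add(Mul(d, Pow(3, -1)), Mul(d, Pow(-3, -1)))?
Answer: Rational(-8, 59) ≈ -0.13559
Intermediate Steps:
Function('h')(d, B) = -4 (Function('h')(d, B) = Add(-4, Add(Mul(d, Pow(3, -1)), Mul(d, Pow(-3, -1)))) = Add(-4, Add(Mul(d, Rational(1, 3)), Mul(d, Rational(-1, 3)))) = Add(-4, Add(Mul(Rational(1, 3), d), Mul(Rational(-1, 3), d))) = Add(-4, 0) = -4)
l = Rational(-1, 118) (l = Pow(Add(-4, -114), -1) = Pow(-118, -1) = Rational(-1, 118) ≈ -0.0084746)
Mul(l, Function('o')(10, 8)) = Mul(Rational(-1, 118), Mul(2, 8)) = Mul(Rational(-1, 118), 16) = Rational(-8, 59)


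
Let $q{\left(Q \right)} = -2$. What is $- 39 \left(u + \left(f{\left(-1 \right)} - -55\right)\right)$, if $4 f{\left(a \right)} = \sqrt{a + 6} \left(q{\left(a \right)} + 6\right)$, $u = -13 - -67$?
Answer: $-4251 - 39 \sqrt{5} \approx -4338.2$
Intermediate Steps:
$u = 54$ ($u = -13 + 67 = 54$)
$f{\left(a \right)} = \sqrt{6 + a}$ ($f{\left(a \right)} = \frac{\sqrt{a + 6} \left(-2 + 6\right)}{4} = \frac{\sqrt{6 + a} 4}{4} = \frac{4 \sqrt{6 + a}}{4} = \sqrt{6 + a}$)
$- 39 \left(u + \left(f{\left(-1 \right)} - -55\right)\right) = - 39 \left(54 + \left(\sqrt{6 - 1} - -55\right)\right) = - 39 \left(54 + \left(\sqrt{5} + 55\right)\right) = - 39 \left(54 + \left(55 + \sqrt{5}\right)\right) = - 39 \left(109 + \sqrt{5}\right) = -4251 - 39 \sqrt{5}$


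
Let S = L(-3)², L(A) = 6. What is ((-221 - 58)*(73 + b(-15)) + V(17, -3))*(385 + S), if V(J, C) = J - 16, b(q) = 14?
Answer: -10218512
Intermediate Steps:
V(J, C) = -16 + J
S = 36 (S = 6² = 36)
((-221 - 58)*(73 + b(-15)) + V(17, -3))*(385 + S) = ((-221 - 58)*(73 + 14) + (-16 + 17))*(385 + 36) = (-279*87 + 1)*421 = (-24273 + 1)*421 = -24272*421 = -10218512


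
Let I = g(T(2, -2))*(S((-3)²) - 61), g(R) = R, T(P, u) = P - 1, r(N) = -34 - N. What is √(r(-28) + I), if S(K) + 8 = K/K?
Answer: I*√74 ≈ 8.6023*I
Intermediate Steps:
T(P, u) = -1 + P
S(K) = -7 (S(K) = -8 + K/K = -8 + 1 = -7)
I = -68 (I = (-1 + 2)*(-7 - 61) = 1*(-68) = -68)
√(r(-28) + I) = √((-34 - 1*(-28)) - 68) = √((-34 + 28) - 68) = √(-6 - 68) = √(-74) = I*√74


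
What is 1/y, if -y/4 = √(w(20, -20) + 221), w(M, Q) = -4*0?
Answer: -√221/884 ≈ -0.016817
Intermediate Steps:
w(M, Q) = 0
y = -4*√221 (y = -4*√(0 + 221) = -4*√221 ≈ -59.464)
1/y = 1/(-4*√221) = -√221/884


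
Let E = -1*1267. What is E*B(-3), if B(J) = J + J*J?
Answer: -7602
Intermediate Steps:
E = -1267
B(J) = J + J**2
E*B(-3) = -(-3801)*(1 - 3) = -(-3801)*(-2) = -1267*6 = -7602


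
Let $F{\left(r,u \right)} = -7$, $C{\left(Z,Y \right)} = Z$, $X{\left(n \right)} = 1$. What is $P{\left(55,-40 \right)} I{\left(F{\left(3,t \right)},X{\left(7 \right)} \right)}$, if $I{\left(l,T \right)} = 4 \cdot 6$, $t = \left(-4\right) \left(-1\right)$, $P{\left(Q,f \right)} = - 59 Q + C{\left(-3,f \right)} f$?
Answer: $-75000$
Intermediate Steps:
$P{\left(Q,f \right)} = - 59 Q - 3 f$
$t = 4$
$I{\left(l,T \right)} = 24$
$P{\left(55,-40 \right)} I{\left(F{\left(3,t \right)},X{\left(7 \right)} \right)} = \left(\left(-59\right) 55 - -120\right) 24 = \left(-3245 + 120\right) 24 = \left(-3125\right) 24 = -75000$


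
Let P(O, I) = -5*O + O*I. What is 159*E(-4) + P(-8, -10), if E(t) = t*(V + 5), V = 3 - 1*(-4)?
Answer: -7512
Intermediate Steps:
V = 7 (V = 3 + 4 = 7)
E(t) = 12*t (E(t) = t*(7 + 5) = t*12 = 12*t)
P(O, I) = -5*O + I*O
159*E(-4) + P(-8, -10) = 159*(12*(-4)) - 8*(-5 - 10) = 159*(-48) - 8*(-15) = -7632 + 120 = -7512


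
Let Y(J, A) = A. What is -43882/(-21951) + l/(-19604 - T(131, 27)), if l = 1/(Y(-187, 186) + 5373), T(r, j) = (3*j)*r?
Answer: 2456882742073/1229001258645 ≈ 1.9991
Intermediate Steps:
T(r, j) = 3*j*r
l = 1/5559 (l = 1/(186 + 5373) = 1/5559 ≈ 0.00017989)
-43882/(-21951) + l/(-19604 - T(131, 27)) = -43882/(-21951) + 1/(5559*(-19604 - 3*27*131)) = -43882*(-1/21951) + 1/(5559*(-19604 - 1*10611)) = 43882/21951 + 1/(5559*(-19604 - 10611)) = 43882/21951 + (1/5559)/(-30215) = 43882/21951 + (1/5559)*(-1/30215) = 43882/21951 - 1/167965185 = 2456882742073/1229001258645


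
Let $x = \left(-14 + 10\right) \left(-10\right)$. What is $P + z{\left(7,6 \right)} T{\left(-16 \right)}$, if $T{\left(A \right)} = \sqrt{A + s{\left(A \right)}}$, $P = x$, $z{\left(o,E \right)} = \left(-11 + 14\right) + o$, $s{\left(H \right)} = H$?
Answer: $40 + 40 i \sqrt{2} \approx 40.0 + 56.569 i$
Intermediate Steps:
$z{\left(o,E \right)} = 3 + o$
$x = 40$ ($x = \left(-4\right) \left(-10\right) = 40$)
$P = 40$
$T{\left(A \right)} = \sqrt{2} \sqrt{A}$ ($T{\left(A \right)} = \sqrt{A + A} = \sqrt{2 A} = \sqrt{2} \sqrt{A}$)
$P + z{\left(7,6 \right)} T{\left(-16 \right)} = 40 + \left(3 + 7\right) \sqrt{2} \sqrt{-16} = 40 + 10 \sqrt{2} \cdot 4 i = 40 + 10 \cdot 4 i \sqrt{2} = 40 + 40 i \sqrt{2}$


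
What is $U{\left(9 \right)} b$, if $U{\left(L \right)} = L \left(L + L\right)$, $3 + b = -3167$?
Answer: $-513540$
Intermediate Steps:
$b = -3170$ ($b = -3 - 3167 = -3170$)
$U{\left(L \right)} = 2 L^{2}$ ($U{\left(L \right)} = L 2 L = 2 L^{2}$)
$U{\left(9 \right)} b = 2 \cdot 9^{2} \left(-3170\right) = 2 \cdot 81 \left(-3170\right) = 162 \left(-3170\right) = -513540$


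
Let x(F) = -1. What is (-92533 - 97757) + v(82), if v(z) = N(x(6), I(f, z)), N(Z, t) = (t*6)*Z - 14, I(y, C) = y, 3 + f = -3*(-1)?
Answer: -190304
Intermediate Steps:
f = 0 (f = -3 - 3*(-1) = -3 + 3 = 0)
N(Z, t) = -14 + 6*Z*t (N(Z, t) = (6*t)*Z - 14 = 6*Z*t - 14 = -14 + 6*Z*t)
v(z) = -14 (v(z) = -14 + 6*(-1)*0 = -14 + 0 = -14)
(-92533 - 97757) + v(82) = (-92533 - 97757) - 14 = -190290 - 14 = -190304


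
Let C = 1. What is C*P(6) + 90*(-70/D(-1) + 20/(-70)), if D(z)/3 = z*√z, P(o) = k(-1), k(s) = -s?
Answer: -173/7 - 2100*I ≈ -24.714 - 2100.0*I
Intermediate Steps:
P(o) = 1 (P(o) = -1*(-1) = 1)
D(z) = 3*z^(3/2) (D(z) = 3*(z*√z) = 3*z^(3/2))
C*P(6) + 90*(-70/D(-1) + 20/(-70)) = 1*1 + 90*(-70*I/3 + 20/(-70)) = 1 + 90*(-70*I/3 + 20*(-1/70)) = 1 + 90*(-70*I/3 - 2/7) = 1 + 90*(-2/7 - 70*I/3) = 1 + (-180/7 - 2100*I) = -173/7 - 2100*I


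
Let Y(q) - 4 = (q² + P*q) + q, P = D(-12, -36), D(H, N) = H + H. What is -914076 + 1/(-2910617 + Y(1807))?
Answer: -286174343699/313075 ≈ -9.1408e+5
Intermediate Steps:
D(H, N) = 2*H
P = -24 (P = 2*(-12) = -24)
Y(q) = 4 + q² - 23*q (Y(q) = 4 + ((q² - 24*q) + q) = 4 + (q² - 23*q) = 4 + q² - 23*q)
-914076 + 1/(-2910617 + Y(1807)) = -914076 + 1/(-2910617 + (4 + 1807² - 23*1807)) = -914076 + 1/(-2910617 + (4 + 3265249 - 41561)) = -914076 + 1/(-2910617 + 3223692) = -914076 + 1/313075 = -286174343699/313075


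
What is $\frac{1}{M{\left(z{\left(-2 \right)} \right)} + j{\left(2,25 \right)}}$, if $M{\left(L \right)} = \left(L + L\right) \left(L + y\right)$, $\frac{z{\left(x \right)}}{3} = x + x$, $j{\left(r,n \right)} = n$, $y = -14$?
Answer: $\frac{1}{649} \approx 0.0015408$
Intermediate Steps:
$z{\left(x \right)} = 6 x$ ($z{\left(x \right)} = 3 \left(x + x\right) = 3 \cdot 2 x = 6 x$)
$M{\left(L \right)} = 2 L \left(-14 + L\right)$ ($M{\left(L \right)} = \left(L + L\right) \left(L - 14\right) = 2 L \left(-14 + L\right)$)
$\frac{1}{M{\left(z{\left(-2 \right)} \right)} + j{\left(2,25 \right)}} = \frac{1}{2 \cdot 6 \left(-2\right) \left(-14 + 6 \left(-2\right)\right) + 25} = \frac{1}{2 \left(-12\right) \left(-14 - 12\right) + 25} = \frac{1}{2 \left(-12\right) \left(-26\right) + 25} = \frac{1}{624 + 25} = \frac{1}{649}$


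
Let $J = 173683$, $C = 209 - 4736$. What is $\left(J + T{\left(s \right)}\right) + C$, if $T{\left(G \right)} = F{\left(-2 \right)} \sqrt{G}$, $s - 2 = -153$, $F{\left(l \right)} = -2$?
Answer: $169156 - 2 i \sqrt{151} \approx 1.6916 \cdot 10^{5} - 24.576 i$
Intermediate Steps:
$C = -4527$ ($C = 209 - 4736 = -4527$)
$s = -151$ ($s = 2 - 153 = -151$)
$T{\left(G \right)} = - 2 \sqrt{G}$
$\left(J + T{\left(s \right)}\right) + C = \left(173683 - 2 \sqrt{-151}\right) - 4527 = \left(173683 - 2 i \sqrt{151}\right) - 4527 = 169156 - 2 i \sqrt{151}$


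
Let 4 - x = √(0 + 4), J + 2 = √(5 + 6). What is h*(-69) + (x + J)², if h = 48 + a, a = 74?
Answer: -8407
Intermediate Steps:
J = -2 + √11 (J = -2 + √(5 + 6) = -2 + √11 ≈ 1.3166)
x = 2 (x = 4 - √(0 + 4) = 4 - √4 = 4 - 1*2 = 4 - 2 = 2)
h = 122 (h = 48 + 74 = 122)
h*(-69) + (x + J)² = 122*(-69) + (2 + (-2 + √11))² = -8418 + (√11)² = -8418 + 11 = -8407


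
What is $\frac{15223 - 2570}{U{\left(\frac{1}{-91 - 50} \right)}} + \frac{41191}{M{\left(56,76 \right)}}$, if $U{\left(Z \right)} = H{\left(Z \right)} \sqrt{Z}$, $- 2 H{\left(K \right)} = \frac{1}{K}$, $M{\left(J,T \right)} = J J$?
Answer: $\frac{41191}{3136} - \frac{25306 i \sqrt{141}}{141} \approx 13.135 - 2131.1 i$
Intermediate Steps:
$M{\left(J,T \right)} = J^{2}$
$H{\left(K \right)} = - \frac{1}{2 K}$
$U{\left(Z \right)} = - \frac{1}{2 \sqrt{Z}}$ ($U{\left(Z \right)} = - \frac{1}{2 Z} \sqrt{Z} = - \frac{1}{2 \sqrt{Z}}$)
$\frac{15223 - 2570}{U{\left(\frac{1}{-91 - 50} \right)}} + \frac{41191}{M{\left(56,76 \right)}} = \frac{15223 - 2570}{\left(- \frac{1}{2}\right) \frac{1}{\sqrt{\frac{1}{-91 - 50}}}} + \frac{41191}{56^{2}} = \frac{15223 - 2570}{\left(- \frac{1}{2}\right) \frac{1}{\sqrt{\frac{1}{-141}}}} + \frac{41191}{3136} = \frac{12653}{\left(- \frac{1}{2}\right) \frac{1}{\sqrt{- \frac{1}{141}}}} + 41191 \cdot \frac{1}{3136} = \frac{12653}{\left(- \frac{1}{2}\right) \left(- i \sqrt{141}\right)} + \frac{41191}{3136} = \frac{12653}{\frac{1}{2} i \sqrt{141}} + \frac{41191}{3136} = 12653 \left(- \frac{2 i \sqrt{141}}{141}\right) + \frac{41191}{3136} = - \frac{25306 i \sqrt{141}}{141} + \frac{41191}{3136} = \frac{41191}{3136} - \frac{25306 i \sqrt{141}}{141}$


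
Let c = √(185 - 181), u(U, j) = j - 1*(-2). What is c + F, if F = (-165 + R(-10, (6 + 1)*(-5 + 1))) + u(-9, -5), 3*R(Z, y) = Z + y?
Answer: -536/3 ≈ -178.67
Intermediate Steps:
u(U, j) = 2 + j (u(U, j) = j + 2 = 2 + j)
R(Z, y) = Z/3 + y/3 (R(Z, y) = (Z + y)/3 = Z/3 + y/3)
c = 2 (c = √4 = 2)
F = -542/3 (F = (-165 + ((⅓)*(-10) + ((6 + 1)*(-5 + 1))/3)) + (2 - 5) = (-165 + (-10/3 + (7*(-4))/3)) - 3 = (-165 + (-10/3 + (⅓)*(-28))) - 3 = (-165 + (-10/3 - 28/3)) - 3 = (-165 - 38/3) - 3 = -533/3 - 3 = -542/3 ≈ -180.67)
c + F = 2 - 542/3 = -536/3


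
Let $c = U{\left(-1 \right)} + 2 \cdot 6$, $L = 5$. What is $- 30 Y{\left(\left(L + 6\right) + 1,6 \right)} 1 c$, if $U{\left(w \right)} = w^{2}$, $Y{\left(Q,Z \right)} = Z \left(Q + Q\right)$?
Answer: $-56160$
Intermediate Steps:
$Y{\left(Q,Z \right)} = 2 Q Z$ ($Y{\left(Q,Z \right)} = Z 2 Q = 2 Q Z$)
$c = 13$ ($c = \left(-1\right)^{2} + 2 \cdot 6 = 1 + 12 = 13$)
$- 30 Y{\left(\left(L + 6\right) + 1,6 \right)} 1 c = - 30 \cdot 2 \left(\left(5 + 6\right) + 1\right) 6 \cdot 1 \cdot 13 = - 30 \cdot 2 \left(11 + 1\right) 6 \cdot 1 \cdot 13 = - 30 \cdot 2 \cdot 12 \cdot 6 \cdot 1 \cdot 13 = - 30 \cdot 144 \cdot 1 \cdot 13 = \left(-30\right) 144 \cdot 13 = \left(-4320\right) 13 = -56160$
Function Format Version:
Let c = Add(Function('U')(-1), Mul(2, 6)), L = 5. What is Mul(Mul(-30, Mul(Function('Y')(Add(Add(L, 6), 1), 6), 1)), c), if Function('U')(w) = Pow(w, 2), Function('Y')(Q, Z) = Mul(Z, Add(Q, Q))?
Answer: -56160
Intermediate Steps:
Function('Y')(Q, Z) = Mul(2, Q, Z) (Function('Y')(Q, Z) = Mul(Z, Mul(2, Q)) = Mul(2, Q, Z))
c = 13 (c = Add(Pow(-1, 2), Mul(2, 6)) = Add(1, 12) = 13)
Mul(Mul(-30, Mul(Function('Y')(Add(Add(L, 6), 1), 6), 1)), c) = Mul(Mul(-30, Mul(Mul(2, Add(Add(5, 6), 1), 6), 1)), 13) = Mul(Mul(-30, Mul(Mul(2, Add(11, 1), 6), 1)), 13) = Mul(Mul(-30, Mul(Mul(2, 12, 6), 1)), 13) = Mul(Mul(-30, Mul(144, 1)), 13) = Mul(Mul(-30, 144), 13) = Mul(-4320, 13) = -56160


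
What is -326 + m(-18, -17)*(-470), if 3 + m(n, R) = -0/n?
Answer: 1084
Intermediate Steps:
m(n, R) = -3 (m(n, R) = -3 - 0/n = -3 - 1*0 = -3 + 0 = -3)
-326 + m(-18, -17)*(-470) = -326 - 3*(-470) = -326 + 1410 = 1084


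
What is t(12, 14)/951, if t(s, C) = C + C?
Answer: 28/951 ≈ 0.029443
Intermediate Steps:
t(s, C) = 2*C
t(12, 14)/951 = (2*14)/951 = 28*(1/951) = 28/951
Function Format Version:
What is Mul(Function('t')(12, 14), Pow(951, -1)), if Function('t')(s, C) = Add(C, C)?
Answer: Rational(28, 951) ≈ 0.029443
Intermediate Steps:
Function('t')(s, C) = Mul(2, C)
Mul(Function('t')(12, 14), Pow(951, -1)) = Mul(Mul(2, 14), Pow(951, -1)) = Mul(28, Rational(1, 951)) = Rational(28, 951)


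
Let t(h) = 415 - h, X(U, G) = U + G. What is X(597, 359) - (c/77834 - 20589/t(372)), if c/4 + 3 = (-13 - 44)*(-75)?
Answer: 2400694757/1673431 ≈ 1434.6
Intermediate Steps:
X(U, G) = G + U
c = 17088 (c = -12 + 4*((-13 - 44)*(-75)) = -12 + 4*(-57*(-75)) = -12 + 4*4275 = -12 + 17100 = 17088)
X(597, 359) - (c/77834 - 20589/t(372)) = (359 + 597) - (17088/77834 - 20589/(415 - 1*372)) = 956 - (17088*(1/77834) - 20589/(415 - 372)) = 956 - (8544/38917 - 20589/43) = 956 - 1*(-800894721/1673431) = 956 + 800894721/1673431 = 2400694757/1673431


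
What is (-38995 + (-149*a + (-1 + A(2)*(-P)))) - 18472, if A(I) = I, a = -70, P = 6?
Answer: -47050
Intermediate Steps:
(-38995 + (-149*a + (-1 + A(2)*(-P)))) - 18472 = (-38995 + (-149*(-70) + (-1 + 2*(-1*6)))) - 18472 = (-38995 + (10430 + (-1 + 2*(-6)))) - 18472 = (-38995 + (10430 + (-1 - 12))) - 18472 = (-38995 + (10430 - 13)) - 18472 = (-38995 + 10417) - 18472 = -28578 - 18472 = -47050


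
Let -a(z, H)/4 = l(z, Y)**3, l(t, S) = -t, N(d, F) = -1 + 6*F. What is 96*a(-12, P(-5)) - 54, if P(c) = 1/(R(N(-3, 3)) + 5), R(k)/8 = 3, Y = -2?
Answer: -663606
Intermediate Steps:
R(k) = 24 (R(k) = 8*3 = 24)
P(c) = 1/29 (P(c) = 1/(24 + 5) = 1/29)
a(z, H) = 4*z**3 (a(z, H) = -4*(-z**3) = -(-4)*z**3 = 4*z**3)
96*a(-12, P(-5)) - 54 = 96*(4*(-12)**3) - 54 = 96*(4*(-1728)) - 54 = 96*(-6912) - 54 = -663552 - 54 = -663606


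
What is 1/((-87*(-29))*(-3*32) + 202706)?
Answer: -1/39502 ≈ -2.5315e-5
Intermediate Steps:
1/((-87*(-29))*(-3*32) + 202706) = 1/(2523*(-96) + 202706) = 1/(-242208 + 202706) = 1/(-39502) = -1/39502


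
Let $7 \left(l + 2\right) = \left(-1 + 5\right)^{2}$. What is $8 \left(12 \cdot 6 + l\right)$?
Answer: $\frac{4048}{7} \approx 578.29$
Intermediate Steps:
$l = \frac{2}{7}$ ($l = -2 + \frac{\left(-1 + 5\right)^{2}}{7} = -2 + \frac{4^{2}}{7} = -2 + \frac{1}{7} \cdot 16 = -2 + \frac{16}{7} = \frac{2}{7} \approx 0.28571$)
$8 \left(12 \cdot 6 + l\right) = 8 \left(12 \cdot 6 + \frac{2}{7}\right) = 8 \left(72 + \frac{2}{7}\right) = 8 \cdot \frac{506}{7} = \frac{4048}{7}$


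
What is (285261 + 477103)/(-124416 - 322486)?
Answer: -381182/223451 ≈ -1.7059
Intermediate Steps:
(285261 + 477103)/(-124416 - 322486) = 762364/(-446902) = 762364*(-1/446902) = -381182/223451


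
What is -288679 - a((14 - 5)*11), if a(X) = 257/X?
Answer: -28579478/99 ≈ -2.8868e+5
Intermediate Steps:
-288679 - a((14 - 5)*11) = -288679 - 257/((14 - 5)*11) = -288679 - 257/(9*11) = -288679 - 257/99 = -28579478/99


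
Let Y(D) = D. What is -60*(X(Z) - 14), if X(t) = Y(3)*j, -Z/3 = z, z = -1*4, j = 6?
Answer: -240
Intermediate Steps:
z = -4
Z = 12 (Z = -3*(-4) = 12)
X(t) = 18 (X(t) = 3*6 = 18)
-60*(X(Z) - 14) = -60*(18 - 14) = -60*4 = -240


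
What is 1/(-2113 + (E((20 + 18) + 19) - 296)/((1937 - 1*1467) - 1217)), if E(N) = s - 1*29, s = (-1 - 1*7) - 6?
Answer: -249/526024 ≈ -0.00047336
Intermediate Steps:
s = -14 (s = (-1 - 7) - 6 = -8 - 6 = -14)
E(N) = -43 (E(N) = -14 - 1*29 = -14 - 29 = -43)
1/(-2113 + (E((20 + 18) + 19) - 296)/((1937 - 1*1467) - 1217)) = 1/(-2113 + (-43 - 296)/((1937 - 1*1467) - 1217)) = 1/(-2113 - 339/((1937 - 1467) - 1217)) = 1/(-2113 - 339/(470 - 1217)) = 1/(-2113 - 339/(-747)) = 1/(-2113 - 339*(-1/747)) = 1/(-2113 + 113/249) = 1/(-526024/249) = -249/526024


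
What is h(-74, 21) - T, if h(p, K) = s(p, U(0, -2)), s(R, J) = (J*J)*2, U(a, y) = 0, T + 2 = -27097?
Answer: 27099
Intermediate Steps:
T = -27099 (T = -2 - 27097 = -27099)
s(R, J) = 2*J**2 (s(R, J) = J**2*2 = 2*J**2)
h(p, K) = 0 (h(p, K) = 2*0**2 = 2*0 = 0)
h(-74, 21) - T = 0 - 1*(-27099) = 0 + 27099 = 27099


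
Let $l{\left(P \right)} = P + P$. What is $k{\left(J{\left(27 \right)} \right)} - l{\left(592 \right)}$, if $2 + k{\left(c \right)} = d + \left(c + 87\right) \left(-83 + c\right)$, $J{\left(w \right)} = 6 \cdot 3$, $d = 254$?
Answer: $-7757$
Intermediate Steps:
$J{\left(w \right)} = 18$
$l{\left(P \right)} = 2 P$
$k{\left(c \right)} = 252 + \left(-83 + c\right) \left(87 + c\right)$ ($k{\left(c \right)} = -2 + \left(254 + \left(c + 87\right) \left(-83 + c\right)\right) = -2 + \left(254 + \left(87 + c\right) \left(-83 + c\right)\right) = -2 + \left(254 + \left(-83 + c\right) \left(87 + c\right)\right) = 252 + \left(-83 + c\right) \left(87 + c\right)$)
$k{\left(J{\left(27 \right)} \right)} - l{\left(592 \right)} = \left(-6969 + 18^{2} + 4 \cdot 18\right) - 2 \cdot 592 = \left(-6969 + 324 + 72\right) - 1184 = -6573 - 1184 = -7757$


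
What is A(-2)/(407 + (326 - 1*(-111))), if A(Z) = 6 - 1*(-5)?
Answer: 11/844 ≈ 0.013033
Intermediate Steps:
A(Z) = 11 (A(Z) = 6 + 5 = 11)
A(-2)/(407 + (326 - 1*(-111))) = 11/(407 + (326 - 1*(-111))) = 11/(407 + (326 + 111)) = 11/(407 + 437) = 11/844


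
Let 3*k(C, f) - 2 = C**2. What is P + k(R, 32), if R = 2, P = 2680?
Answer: 2682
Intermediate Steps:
k(C, f) = 2/3 + C**2/3
P + k(R, 32) = 2680 + (2/3 + (1/3)*2**2) = 2680 + (2/3 + (1/3)*4) = 2680 + (2/3 + 4/3) = 2680 + 2 = 2682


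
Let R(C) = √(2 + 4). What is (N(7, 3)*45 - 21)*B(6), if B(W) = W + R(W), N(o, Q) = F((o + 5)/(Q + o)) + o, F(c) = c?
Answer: 2088 + 348*√6 ≈ 2940.4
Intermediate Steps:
R(C) = √6
N(o, Q) = o + (5 + o)/(Q + o) (N(o, Q) = (o + 5)/(Q + o) + o = (5 + o)/(Q + o) + o = o + (5 + o)/(Q + o))
B(W) = W + √6
(N(7, 3)*45 - 21)*B(6) = (((5 + 7 + 7*(3 + 7))/(3 + 7))*45 - 21)*(6 + √6) = (((5 + 7 + 7*10)/10)*45 - 21)*(6 + √6) = (((5 + 7 + 70)/10)*45 - 21)*(6 + √6) = (((⅒)*82)*45 - 21)*(6 + √6) = ((41/5)*45 - 21)*(6 + √6) = (369 - 21)*(6 + √6) = 348*(6 + √6) = 2088 + 348*√6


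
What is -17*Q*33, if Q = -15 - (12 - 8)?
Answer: 10659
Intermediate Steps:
Q = -19 (Q = -15 - 1*4 = -15 - 4 = -19)
-17*Q*33 = -17*(-19)*33 = 323*33 = 10659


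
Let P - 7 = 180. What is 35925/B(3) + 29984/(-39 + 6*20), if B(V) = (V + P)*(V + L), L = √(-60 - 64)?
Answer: 153285091/409374 - 7185*I*√31/2527 ≈ 374.44 - 15.831*I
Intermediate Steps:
L = 2*I*√31 (L = √(-124) = 2*I*√31 ≈ 11.136*I)
P = 187 (P = 7 + 180 = 187)
B(V) = (187 + V)*(V + 2*I*√31) (B(V) = (V + 187)*(V + 2*I*√31) = (187 + V)*(V + 2*I*√31))
35925/B(3) + 29984/(-39 + 6*20) = 35925/(3² + 187*3 + 374*I*√31 + 2*I*3*√31) + 29984/(-39 + 6*20) = 35925/(9 + 561 + 374*I*√31 + 6*I*√31) + 29984/(-39 + 120) = 35925/(570 + 380*I*√31) + 29984/81 = 29984/81 + 35925/(570 + 380*I*√31)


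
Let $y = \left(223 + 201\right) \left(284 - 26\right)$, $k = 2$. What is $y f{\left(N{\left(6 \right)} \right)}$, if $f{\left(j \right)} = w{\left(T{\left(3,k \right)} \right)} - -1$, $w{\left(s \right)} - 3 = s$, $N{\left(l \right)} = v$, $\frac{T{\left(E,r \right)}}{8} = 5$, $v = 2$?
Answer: $4813248$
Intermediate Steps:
$T{\left(E,r \right)} = 40$ ($T{\left(E,r \right)} = 8 \cdot 5 = 40$)
$N{\left(l \right)} = 2$
$w{\left(s \right)} = 3 + s$
$f{\left(j \right)} = 44$ ($f{\left(j \right)} = \left(3 + 40\right) - -1 = 43 + 1 = 44$)
$y = 109392$ ($y = 424 \cdot 258 = 109392$)
$y f{\left(N{\left(6 \right)} \right)} = 109392 \cdot 44 = 4813248$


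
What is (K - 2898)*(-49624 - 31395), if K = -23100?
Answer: 2106331962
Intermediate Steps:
(K - 2898)*(-49624 - 31395) = (-23100 - 2898)*(-49624 - 31395) = -25998*(-81019) = 2106331962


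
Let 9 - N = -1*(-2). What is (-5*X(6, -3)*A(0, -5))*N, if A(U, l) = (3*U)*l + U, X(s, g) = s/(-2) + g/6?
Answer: 0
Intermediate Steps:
X(s, g) = -s/2 + g/6 (X(s, g) = s*(-1/2) + g*(1/6) = -s/2 + g/6)
A(U, l) = U + 3*U*l (A(U, l) = 3*U*l + U = U + 3*U*l)
N = 7 (N = 9 - (-1)*(-2) = 9 - 1*2 = 9 - 2 = 7)
(-5*X(6, -3)*A(0, -5))*N = -5*(-1/2*6 + (1/6)*(-3))*0*(1 + 3*(-5))*7 = -5*(-3 - 1/2)*0*(1 - 15)*7 = -(-35)*0*(-14)/2*7 = -(-35)*0/2*7 = -5*0*7 = 0*7 = 0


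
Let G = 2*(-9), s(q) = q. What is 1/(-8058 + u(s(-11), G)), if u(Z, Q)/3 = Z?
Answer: -1/8091 ≈ -0.00012359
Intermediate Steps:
G = -18
u(Z, Q) = 3*Z
1/(-8058 + u(s(-11), G)) = 1/(-8058 + 3*(-11)) = 1/(-8058 - 33) = 1/(-8091) = -1/8091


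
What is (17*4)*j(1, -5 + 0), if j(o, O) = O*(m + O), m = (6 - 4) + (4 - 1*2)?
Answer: 340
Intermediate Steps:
m = 4 (m = 2 + (4 - 2) = 2 + 2 = 4)
j(o, O) = O*(4 + O)
(17*4)*j(1, -5 + 0) = (17*4)*((-5 + 0)*(4 + (-5 + 0))) = 68*(-5*(4 - 5)) = 68*(-5*(-1)) = 68*5 = 340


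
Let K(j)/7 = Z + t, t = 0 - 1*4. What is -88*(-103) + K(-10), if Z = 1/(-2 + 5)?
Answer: 27115/3 ≈ 9038.3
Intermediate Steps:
t = -4 (t = 0 - 4 = -4)
Z = ⅓ (Z = 1/3 = ⅓ ≈ 0.33333)
K(j) = -77/3 (K(j) = 7*(⅓ - 4) = 7*(-11/3) = -77/3)
-88*(-103) + K(-10) = -88*(-103) - 77/3 = 9064 - 77/3 = 27115/3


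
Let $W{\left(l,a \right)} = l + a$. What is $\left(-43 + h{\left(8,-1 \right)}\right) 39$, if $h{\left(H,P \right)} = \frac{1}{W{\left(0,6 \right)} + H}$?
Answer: $- \frac{23439}{14} \approx -1674.2$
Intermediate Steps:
$W{\left(l,a \right)} = a + l$
$h{\left(H,P \right)} = \frac{1}{6 + H}$ ($h{\left(H,P \right)} = \frac{1}{\left(6 + 0\right) + H} = \frac{1}{6 + H}$)
$\left(-43 + h{\left(8,-1 \right)}\right) 39 = \left(-43 + \frac{1}{6 + 8}\right) 39 = \left(-43 + \frac{1}{14}\right) 39 = \left(- \frac{601}{14}\right) 39 = - \frac{23439}{14}$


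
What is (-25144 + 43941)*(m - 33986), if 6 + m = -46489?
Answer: -1512801357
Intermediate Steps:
m = -46495 (m = -6 - 46489 = -46495)
(-25144 + 43941)*(m - 33986) = (-25144 + 43941)*(-46495 - 33986) = 18797*(-80481) = -1512801357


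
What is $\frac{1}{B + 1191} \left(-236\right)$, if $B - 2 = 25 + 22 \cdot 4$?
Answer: $- \frac{118}{653} \approx -0.1807$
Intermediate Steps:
$B = 115$ ($B = 2 + \left(25 + 22 \cdot 4\right) = 2 + \left(25 + 88\right) = 2 + 113 = 115$)
$\frac{1}{B + 1191} \left(-236\right) = \frac{1}{115 + 1191} \left(-236\right) = \frac{1}{1306} \left(-236\right) = - \frac{118}{653}$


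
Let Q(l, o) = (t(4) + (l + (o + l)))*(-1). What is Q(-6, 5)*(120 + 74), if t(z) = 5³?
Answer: -22892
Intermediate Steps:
t(z) = 125
Q(l, o) = -125 - o - 2*l (Q(l, o) = (125 + (l + (o + l)))*(-1) = (125 + (l + (l + o)))*(-1) = (125 + (o + 2*l))*(-1) = (125 + o + 2*l)*(-1) = -125 - o - 2*l)
Q(-6, 5)*(120 + 74) = (-125 - 1*5 - 2*(-6))*(120 + 74) = (-125 - 5 + 12)*194 = -118*194 = -22892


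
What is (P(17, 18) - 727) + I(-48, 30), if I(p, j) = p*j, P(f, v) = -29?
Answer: -2196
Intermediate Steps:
I(p, j) = j*p
(P(17, 18) - 727) + I(-48, 30) = (-29 - 727) + 30*(-48) = -756 - 1440 = -2196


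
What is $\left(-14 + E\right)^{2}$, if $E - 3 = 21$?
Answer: $100$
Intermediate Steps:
$E = 24$ ($E = 3 + 21 = 24$)
$\left(-14 + E\right)^{2} = \left(-14 + 24\right)^{2} = 10^{2} = 100$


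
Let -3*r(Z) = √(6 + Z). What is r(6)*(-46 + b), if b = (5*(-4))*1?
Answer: 44*√3 ≈ 76.210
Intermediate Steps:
r(Z) = -√(6 + Z)/3
b = -20 (b = -20*1 = -20)
r(6)*(-46 + b) = (-√(6 + 6)/3)*(-46 - 20) = -2*√3/3*(-66) = 44*√3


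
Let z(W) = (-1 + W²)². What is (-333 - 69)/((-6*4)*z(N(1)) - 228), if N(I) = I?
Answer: 67/38 ≈ 1.7632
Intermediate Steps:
(-333 - 69)/((-6*4)*z(N(1)) - 228) = (-333 - 69)/((-6*4)*(-1 + 1²)² - 228) = -402/(-24*(-1 + 1)² - 228) = -402/(-24*0² - 228) = -402/(-24*0 - 228) = -402/(0 - 228) = -402/(-228) = -402*(-1/228) = 67/38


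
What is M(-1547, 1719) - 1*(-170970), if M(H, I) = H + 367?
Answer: 169790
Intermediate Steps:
M(H, I) = 367 + H
M(-1547, 1719) - 1*(-170970) = (367 - 1547) - 1*(-170970) = -1180 + 170970 = 169790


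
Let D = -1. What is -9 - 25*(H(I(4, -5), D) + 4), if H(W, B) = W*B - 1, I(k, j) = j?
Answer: -209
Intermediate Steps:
H(W, B) = -1 + B*W (H(W, B) = B*W - 1 = -1 + B*W)
-9 - 25*(H(I(4, -5), D) + 4) = -9 - 25*((-1 - 1*(-5)) + 4) = -9 - 25*((-1 + 5) + 4) = -9 - 25*(4 + 4) = -9 - 25*8 = -9 - 200 = -209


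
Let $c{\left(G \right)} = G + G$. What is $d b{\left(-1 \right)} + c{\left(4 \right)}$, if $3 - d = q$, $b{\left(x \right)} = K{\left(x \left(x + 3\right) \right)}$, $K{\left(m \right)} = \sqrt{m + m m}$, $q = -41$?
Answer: $8 + 44 \sqrt{2} \approx 70.225$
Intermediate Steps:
$c{\left(G \right)} = 2 G$
$K{\left(m \right)} = \sqrt{m + m^{2}}$
$b{\left(x \right)} = \sqrt{x \left(1 + x \left(3 + x\right)\right) \left(3 + x\right)}$ ($b{\left(x \right)} = \sqrt{x \left(x + 3\right) \left(1 + x \left(x + 3\right)\right)} = \sqrt{x \left(3 + x\right) \left(1 + x \left(3 + x\right)\right)} = \sqrt{x \left(1 + x \left(3 + x\right)\right) \left(3 + x\right)}$)
$d = 44$ ($d = 3 - -41 = 3 + 41 = 44$)
$d b{\left(-1 \right)} + c{\left(4 \right)} = 44 \sqrt{- \left(1 - \left(3 - 1\right)\right) \left(3 - 1\right)} + 2 \cdot 4 = 44 \sqrt{\left(-1\right) \left(1 - 2\right) 2} + 8 = 44 \sqrt{\left(-1\right) \left(-1\right) 2} + 8 = 44 \sqrt{2} + 8 = 8 + 44 \sqrt{2}$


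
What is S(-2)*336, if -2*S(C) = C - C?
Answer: 0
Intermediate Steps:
S(C) = 0 (S(C) = -(C - C)/2 = -1/2*0 = 0)
S(-2)*336 = 0*336 = 0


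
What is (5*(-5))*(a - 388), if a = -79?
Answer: 11675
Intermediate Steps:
(5*(-5))*(a - 388) = (5*(-5))*(-79 - 388) = -25*(-467) = 11675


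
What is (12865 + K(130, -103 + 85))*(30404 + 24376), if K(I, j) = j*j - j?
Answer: 723479460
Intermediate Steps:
K(I, j) = j**2 - j
(12865 + K(130, -103 + 85))*(30404 + 24376) = (12865 + (-103 + 85)*(-1 + (-103 + 85)))*(30404 + 24376) = (12865 - 18*(-1 - 18))*54780 = (12865 - 18*(-19))*54780 = (12865 + 342)*54780 = 13207*54780 = 723479460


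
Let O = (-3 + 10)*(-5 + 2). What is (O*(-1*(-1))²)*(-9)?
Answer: 189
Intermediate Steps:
O = -21 (O = 7*(-3) = -21)
(O*(-1*(-1))²)*(-9) = -21*(-1*(-1))²*(-9) = -21*1²*(-9) = -21*1*(-9) = -21*(-9) = 189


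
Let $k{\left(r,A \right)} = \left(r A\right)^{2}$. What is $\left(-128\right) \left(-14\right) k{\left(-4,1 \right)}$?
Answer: $28672$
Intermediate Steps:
$k{\left(r,A \right)} = A^{2} r^{2}$ ($k{\left(r,A \right)} = \left(A r\right)^{2} = A^{2} r^{2}$)
$\left(-128\right) \left(-14\right) k{\left(-4,1 \right)} = \left(-128\right) \left(-14\right) 1^{2} \left(-4\right)^{2} = 1792 \cdot 1 \cdot 16 = 1792 \cdot 16 = 28672$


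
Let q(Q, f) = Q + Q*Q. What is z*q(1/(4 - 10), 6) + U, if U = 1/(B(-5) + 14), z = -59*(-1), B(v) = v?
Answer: -97/12 ≈ -8.0833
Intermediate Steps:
q(Q, f) = Q + Q²
z = 59
U = ⅑ (U = 1/(-5 + 14) = 1/9 = ⅑ ≈ 0.11111)
z*q(1/(4 - 10), 6) + U = 59*((1 + 1/(4 - 10))/(4 - 10)) + ⅑ = 59*((1 + 1/(-6))/(-6)) + ⅑ = 59*(-(1 - ⅙)/6) + ⅑ = 59*(-⅙*⅚) + ⅑ = 59*(-5/36) + ⅑ = -295/36 + ⅑ = -97/12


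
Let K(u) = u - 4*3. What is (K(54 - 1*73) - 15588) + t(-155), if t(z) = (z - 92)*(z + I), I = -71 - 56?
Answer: 54035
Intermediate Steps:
I = -127
K(u) = -12 + u (K(u) = u - 12 = -12 + u)
t(z) = (-127 + z)*(-92 + z) (t(z) = (z - 92)*(z - 127) = (-92 + z)*(-127 + z) = (-127 + z)*(-92 + z))
(K(54 - 1*73) - 15588) + t(-155) = ((-12 + (54 - 1*73)) - 15588) + (11684 + (-155)² - 219*(-155)) = ((-12 + (54 - 73)) - 15588) + (11684 + 24025 + 33945) = ((-12 - 19) - 15588) + 69654 = (-31 - 15588) + 69654 = -15619 + 69654 = 54035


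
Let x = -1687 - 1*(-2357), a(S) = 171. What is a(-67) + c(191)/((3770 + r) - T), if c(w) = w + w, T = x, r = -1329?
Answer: 303223/1771 ≈ 171.22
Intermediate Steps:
x = 670 (x = -1687 + 2357 = 670)
T = 670
c(w) = 2*w
a(-67) + c(191)/((3770 + r) - T) = 171 + (2*191)/((3770 - 1329) - 1*670) = 171 + 382/(2441 - 670) = 171 + 382/1771 = 303223/1771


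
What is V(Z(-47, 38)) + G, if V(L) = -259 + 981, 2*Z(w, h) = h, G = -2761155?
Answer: -2760433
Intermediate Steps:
Z(w, h) = h/2
V(L) = 722
V(Z(-47, 38)) + G = 722 - 2761155 = -2760433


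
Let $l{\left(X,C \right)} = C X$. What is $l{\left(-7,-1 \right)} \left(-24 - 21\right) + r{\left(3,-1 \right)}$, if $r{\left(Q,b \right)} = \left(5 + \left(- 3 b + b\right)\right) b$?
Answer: $-322$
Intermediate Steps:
$r{\left(Q,b \right)} = b \left(5 - 2 b\right)$ ($r{\left(Q,b \right)} = \left(5 - 2 b\right) b = b \left(5 - 2 b\right)$)
$l{\left(-7,-1 \right)} \left(-24 - 21\right) + r{\left(3,-1 \right)} = \left(-1\right) \left(-7\right) \left(-24 - 21\right) - \left(5 - -2\right) = 7 \left(-45\right) - \left(5 + 2\right) = -315 - 7 = -322$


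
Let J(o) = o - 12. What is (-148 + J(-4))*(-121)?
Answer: 19844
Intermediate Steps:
J(o) = -12 + o
(-148 + J(-4))*(-121) = (-148 + (-12 - 4))*(-121) = (-148 - 16)*(-121) = -164*(-121) = 19844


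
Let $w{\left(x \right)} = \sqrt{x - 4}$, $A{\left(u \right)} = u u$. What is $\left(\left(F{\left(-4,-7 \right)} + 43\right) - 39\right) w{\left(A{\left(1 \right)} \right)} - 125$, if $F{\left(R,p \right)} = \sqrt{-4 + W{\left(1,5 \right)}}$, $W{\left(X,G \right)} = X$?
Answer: $-128 + 4 i \sqrt{3} \approx -128.0 + 6.9282 i$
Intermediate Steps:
$F{\left(R,p \right)} = i \sqrt{3}$ ($F{\left(R,p \right)} = \sqrt{-4 + 1} = \sqrt{-3} = i \sqrt{3}$)
$A{\left(u \right)} = u^{2}$
$w{\left(x \right)} = \sqrt{-4 + x}$
$\left(\left(F{\left(-4,-7 \right)} + 43\right) - 39\right) w{\left(A{\left(1 \right)} \right)} - 125 = \left(\left(i \sqrt{3} + 43\right) - 39\right) \sqrt{-4 + 1^{2}} - 125 = \left(\left(43 + i \sqrt{3}\right) - 39\right) \sqrt{-4 + 1} - 125 = \left(4 + i \sqrt{3}\right) \sqrt{-3} - 125 = \left(4 + i \sqrt{3}\right) i \sqrt{3} - 125 = i \sqrt{3} \left(4 + i \sqrt{3}\right) - 125 = -125 + i \sqrt{3} \left(4 + i \sqrt{3}\right)$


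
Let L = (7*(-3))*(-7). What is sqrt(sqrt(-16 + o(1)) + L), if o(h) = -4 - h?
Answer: sqrt(147 + I*sqrt(21)) ≈ 12.126 + 0.189*I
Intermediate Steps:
L = 147 (L = -21*(-7) = 147)
sqrt(sqrt(-16 + o(1)) + L) = sqrt(sqrt(-16 + (-4 - 1*1)) + 147) = sqrt(sqrt(-16 + (-4 - 1)) + 147) = sqrt(sqrt(-16 - 5) + 147) = sqrt(sqrt(-21) + 147) = sqrt(I*sqrt(21) + 147) = sqrt(147 + I*sqrt(21))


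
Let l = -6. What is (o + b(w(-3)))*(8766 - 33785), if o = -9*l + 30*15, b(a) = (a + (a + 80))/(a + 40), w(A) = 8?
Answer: -12659614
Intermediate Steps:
b(a) = (80 + 2*a)/(40 + a) (b(a) = (a + (80 + a))/(40 + a) = (80 + 2*a)/(40 + a))
o = 504 (o = -9*(-6) + 30*15 = 54 + 450 = 504)
(o + b(w(-3)))*(8766 - 33785) = (504 + 2)*(8766 - 33785) = 506*(-25019) = -12659614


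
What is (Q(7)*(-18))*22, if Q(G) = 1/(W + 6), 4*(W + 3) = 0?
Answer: -132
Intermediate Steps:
W = -3 (W = -3 + (¼)*0 = -3 + 0 = -3)
Q(G) = ⅓ (Q(G) = 1/(-3 + 6) = 1/3 = ⅓)
(Q(7)*(-18))*22 = ((⅓)*(-18))*22 = -6*22 = -132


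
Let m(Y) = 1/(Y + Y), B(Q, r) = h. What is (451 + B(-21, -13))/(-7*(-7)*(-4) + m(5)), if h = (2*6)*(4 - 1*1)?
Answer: -4870/1959 ≈ -2.4860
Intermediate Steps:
h = 36 (h = 12*(4 - 1) = 12*3 = 36)
B(Q, r) = 36
m(Y) = 1/(2*Y)
(451 + B(-21, -13))/(-7*(-7)*(-4) + m(5)) = (451 + 36)/(-7*(-7)*(-4) + (½)/5) = 487/(49*(-4) + (½)*(⅕)) = 487/(-196 + ⅒) = 487/(-1959/10) = 487*(-10/1959) = -4870/1959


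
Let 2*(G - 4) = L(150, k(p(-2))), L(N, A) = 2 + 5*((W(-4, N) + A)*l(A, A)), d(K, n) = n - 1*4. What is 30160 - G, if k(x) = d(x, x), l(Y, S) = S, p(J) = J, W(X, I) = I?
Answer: 32315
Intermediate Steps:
d(K, n) = -4 + n (d(K, n) = n - 4 = -4 + n)
k(x) = -4 + x
L(N, A) = 2 + 5*A*(A + N) (L(N, A) = 2 + 5*((N + A)*A) = 2 + 5*((A + N)*A) = 2 + 5*(A*(A + N)) = 2 + 5*A*(A + N))
G = -2155 (G = 4 + (2 + 5*(-4 - 2)² + 5*(-4 - 2)*150)/2 = 4 + (2 + 5*(-6)² + 5*(-6)*150)/2 = 4 + (2 + 5*36 - 4500)/2 = 4 + (2 + 180 - 4500)/2 = 4 + (½)*(-4318) = 4 - 2159 = -2155)
30160 - G = 30160 - 1*(-2155) = 30160 + 2155 = 32315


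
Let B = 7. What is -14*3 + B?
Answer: -35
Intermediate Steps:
-14*3 + B = -14*3 + 7 = -42 + 7 = -35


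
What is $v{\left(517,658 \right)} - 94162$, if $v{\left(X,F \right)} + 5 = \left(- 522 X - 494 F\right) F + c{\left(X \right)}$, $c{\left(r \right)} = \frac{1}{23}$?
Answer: $- \frac{9005775924}{23} \approx -3.9156 \cdot 10^{8}$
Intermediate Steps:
$c{\left(r \right)} = \frac{1}{23}$
$v{\left(X,F \right)} = - \frac{114}{23} + F \left(- 522 X - 494 F\right)$ ($v{\left(X,F \right)} = -5 + \left(\left(- 522 X - 494 F\right) F + \frac{1}{23}\right) = -5 + \left(F \left(- 522 X - 494 F\right) + \frac{1}{23}\right) = -5 + \left(\frac{1}{23} + F \left(- 522 X - 494 F\right)\right) = - \frac{114}{23} + F \left(- 522 X - 494 F\right)$)
$v{\left(517,658 \right)} - 94162 = \left(- \frac{114}{23} - 494 \cdot 658^{2} - 343476 \cdot 517\right) - 94162 = \left(- \frac{114}{23} - 213884216 - 177577092\right) - 94162 = - \frac{9003610198}{23} - 94162 = - \frac{9005775924}{23}$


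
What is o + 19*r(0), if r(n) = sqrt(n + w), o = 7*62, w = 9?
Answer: 491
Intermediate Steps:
o = 434
r(n) = sqrt(9 + n) (r(n) = sqrt(n + 9) = sqrt(9 + n))
o + 19*r(0) = 434 + 19*sqrt(9 + 0) = 434 + 19*sqrt(9) = 434 + 19*3 = 434 + 57 = 491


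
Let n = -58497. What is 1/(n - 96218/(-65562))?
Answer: -32781/1917542048 ≈ -1.7095e-5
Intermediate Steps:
1/(n - 96218/(-65562)) = 1/(-58497 - 96218/(-65562)) = 1/(-58497 - 96218*(-1/65562)) = 1/(-58497 + 48109/32781) = 1/(-1917542048/32781) = -32781/1917542048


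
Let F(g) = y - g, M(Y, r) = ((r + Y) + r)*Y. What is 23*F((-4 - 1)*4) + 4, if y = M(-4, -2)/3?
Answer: 2128/3 ≈ 709.33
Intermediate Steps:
M(Y, r) = Y*(Y + 2*r) (M(Y, r) = ((Y + r) + r)*Y = (Y + 2*r)*Y = Y*(Y + 2*r))
y = 32/3 (y = -4*(-4 + 2*(-2))/3 = -4*(-4 - 4)*(⅓) = -4*(-8)*(⅓) = 32*(⅓) = 32/3 ≈ 10.667)
F(g) = 32/3 - g
23*F((-4 - 1)*4) + 4 = 23*(32/3 - (-4 - 1)*4) + 4 = 23*(32/3 - (-5)*4) + 4 = 23*(32/3 - 1*(-20)) + 4 = 23*(32/3 + 20) + 4 = 23*(92/3) + 4 = 2116/3 + 4 = 2128/3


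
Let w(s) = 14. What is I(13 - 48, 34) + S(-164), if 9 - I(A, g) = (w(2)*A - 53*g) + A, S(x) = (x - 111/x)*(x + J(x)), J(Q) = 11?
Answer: 4481209/164 ≈ 27324.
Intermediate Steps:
S(x) = (11 + x)*(x - 111/x) (S(x) = (x - 111/x)*(x + 11) = (x - 111/x)*(11 + x) = (11 + x)*(x - 111/x))
I(A, g) = 9 - 15*A + 53*g (I(A, g) = 9 - ((14*A - 53*g) + A) = 9 - ((-53*g + 14*A) + A) = 9 - (-53*g + 15*A) = 9 + (-15*A + 53*g) = 9 - 15*A + 53*g)
I(13 - 48, 34) + S(-164) = (9 - 15*(13 - 48) + 53*34) + (-111 + (-164)² - 1221/(-164) + 11*(-164)) = (9 - 15*(-35) + 1802) + (-111 + 26896 - 1221*(-1/164) - 1804) = (9 + 525 + 1802) + (-111 + 26896 + 1221/164 - 1804) = 2336 + 4098105/164 = 4481209/164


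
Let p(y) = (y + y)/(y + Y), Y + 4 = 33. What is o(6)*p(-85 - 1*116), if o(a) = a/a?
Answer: 201/86 ≈ 2.3372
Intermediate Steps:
Y = 29 (Y = -4 + 33 = 29)
p(y) = 2*y/(29 + y) (p(y) = (y + y)/(y + 29) = (2*y)/(29 + y) = 2*y/(29 + y))
o(a) = 1
o(6)*p(-85 - 1*116) = 1*(2*(-85 - 1*116)/(29 + (-85 - 1*116))) = 1*(2*(-85 - 116)/(29 + (-85 - 116))) = 1*(2*(-201)/(29 - 201)) = 1*(2*(-201)/(-172)) = 1*(2*(-201)*(-1/172)) = 1*(201/86) = 201/86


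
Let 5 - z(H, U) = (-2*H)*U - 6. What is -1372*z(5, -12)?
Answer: 149548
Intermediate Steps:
z(H, U) = 11 + 2*H*U (z(H, U) = 5 - ((-2*H)*U - 6) = 5 - (-2*H*U - 6) = 5 - (-6 - 2*H*U) = 5 + (6 + 2*H*U) = 11 + 2*H*U)
-1372*z(5, -12) = -1372*(11 + 2*5*(-12)) = -1372*(11 - 120) = -1372*(-109) = 149548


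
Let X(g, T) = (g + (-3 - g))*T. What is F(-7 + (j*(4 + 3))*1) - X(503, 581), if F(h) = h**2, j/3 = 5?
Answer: 11347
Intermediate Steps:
j = 15 (j = 3*5 = 15)
X(g, T) = -3*T
F(-7 + (j*(4 + 3))*1) - X(503, 581) = (-7 + (15*(4 + 3))*1)**2 - (-3)*581 = (-7 + (15*7)*1)**2 - 1*(-1743) = (-7 + 105*1)**2 + 1743 = (-7 + 105)**2 + 1743 = 98**2 + 1743 = 9604 + 1743 = 11347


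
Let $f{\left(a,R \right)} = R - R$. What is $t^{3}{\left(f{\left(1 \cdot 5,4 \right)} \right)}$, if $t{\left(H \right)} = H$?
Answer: $0$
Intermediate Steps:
$f{\left(a,R \right)} = 0$
$t^{3}{\left(f{\left(1 \cdot 5,4 \right)} \right)} = 0^{3} = 0$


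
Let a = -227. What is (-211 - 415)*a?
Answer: 142102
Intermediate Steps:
(-211 - 415)*a = (-211 - 415)*(-227) = -626*(-227) = 142102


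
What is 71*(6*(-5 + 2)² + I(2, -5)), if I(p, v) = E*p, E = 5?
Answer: 4544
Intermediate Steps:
I(p, v) = 5*p
71*(6*(-5 + 2)² + I(2, -5)) = 71*(6*(-5 + 2)² + 5*2) = 71*(6*(-3)² + 10) = 71*(6*9 + 10) = 71*(54 + 10) = 71*64 = 4544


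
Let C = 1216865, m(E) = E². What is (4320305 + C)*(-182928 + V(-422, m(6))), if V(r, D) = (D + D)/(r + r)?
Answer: -213722724192420/211 ≈ -1.0129e+12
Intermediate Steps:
V(r, D) = D/r (V(r, D) = (2*D)/((2*r)) = (2*D)*(1/(2*r)) = D/r)
(4320305 + C)*(-182928 + V(-422, m(6))) = (4320305 + 1216865)*(-182928 + 6²/(-422)) = 5537170*(-182928 + 36*(-1/422)) = 5537170*(-182928 - 18/211) = 5537170*(-38597826/211) = -213722724192420/211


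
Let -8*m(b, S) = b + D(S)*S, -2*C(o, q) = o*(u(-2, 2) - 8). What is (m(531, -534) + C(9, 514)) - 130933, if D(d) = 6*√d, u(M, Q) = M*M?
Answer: -1047851/8 + 801*I*√534/2 ≈ -1.3098e+5 + 9254.9*I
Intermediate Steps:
u(M, Q) = M²
C(o, q) = 2*o (C(o, q) = -o*((-2)² - 8)/2 = -o*(4 - 8)/2 = -o*(-4)/2 = -(-2)*o = 2*o)
m(b, S) = -3*S^(3/2)/4 - b/8 (m(b, S) = -(b + (6*√S)*S)/8 = -(b + 6*S^(3/2))/8 = -3*S^(3/2)/4 - b/8)
(m(531, -534) + C(9, 514)) - 130933 = ((-(-801)*I*√534/2 - ⅛*531) + 2*9) - 130933 = ((-(-801)*I*√534/2 - 531/8) + 18) - 130933 = ((801*I*√534/2 - 531/8) + 18) - 130933 = ((-531/8 + 801*I*√534/2) + 18) - 130933 = (-387/8 + 801*I*√534/2) - 130933 = -1047851/8 + 801*I*√534/2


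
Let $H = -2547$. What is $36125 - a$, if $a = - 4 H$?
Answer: $25937$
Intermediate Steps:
$a = 10188$ ($a = \left(-4\right) \left(-2547\right) = 10188$)
$36125 - a = 36125 - 10188 = 25937$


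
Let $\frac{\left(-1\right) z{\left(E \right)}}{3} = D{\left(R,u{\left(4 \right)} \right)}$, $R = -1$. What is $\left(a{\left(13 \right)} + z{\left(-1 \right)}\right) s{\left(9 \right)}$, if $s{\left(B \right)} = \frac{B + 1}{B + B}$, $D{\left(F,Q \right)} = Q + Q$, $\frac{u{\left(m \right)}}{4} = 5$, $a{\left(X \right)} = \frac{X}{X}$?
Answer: $- \frac{595}{9} \approx -66.111$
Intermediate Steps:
$a{\left(X \right)} = 1$
$u{\left(m \right)} = 20$ ($u{\left(m \right)} = 4 \cdot 5 = 20$)
$D{\left(F,Q \right)} = 2 Q$
$s{\left(B \right)} = \frac{1 + B}{2 B}$
$z{\left(E \right)} = -120$ ($z{\left(E \right)} = - 3 \cdot 2 \cdot 20 = \left(-3\right) 40 = -120$)
$\left(a{\left(13 \right)} + z{\left(-1 \right)}\right) s{\left(9 \right)} = \left(1 - 120\right) \frac{1 + 9}{2 \cdot 9} = - 119 \cdot \frac{1}{2} \cdot \frac{1}{9} \cdot 10 = \left(-119\right) \frac{5}{9} = - \frac{595}{9}$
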